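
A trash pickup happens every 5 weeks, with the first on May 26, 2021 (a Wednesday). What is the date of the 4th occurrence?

The 4th occurrence is 3 intervals after the first: 3 × 35 = 105 days after May 26, 2021.
May has 31 days — 5 days to the end of May leaves 100.
June has 30 days (70 left).
July has 31 days (39 left).
August has 31 days (8 left).
8 days into September → September 8, 2021.

September 8, 2021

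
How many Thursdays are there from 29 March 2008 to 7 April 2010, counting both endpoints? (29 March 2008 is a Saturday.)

29 March 2008 is a Saturday; the first Thursday on or after it is 3 April 2008 (5 days later).
From 3 April 2008 to 7 April 2010: 272 + 365 + 97 = 734 days (rest of 2008, 2009, to 7 April 2010 in 2010).
734 ÷ 7 = 104 full weeks with remainder 6, so 104 more Thursdays after the first → 105.

105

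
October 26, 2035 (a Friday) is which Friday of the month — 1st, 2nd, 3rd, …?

Day 26 falls in week ⌈26/7⌉ of the month.
Days 1–7 hold the 1st Friday, 8–14 the 2nd, 15–21 the 3rd, 22–28 the 4th, 29–31 the 5th.
26 is in the range for the 4th.

4th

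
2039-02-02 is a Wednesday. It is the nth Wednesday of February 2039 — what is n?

1st

Day 2 falls in week ⌈2/7⌉ of the month.
Days 1–7 hold the 1st Wednesday, 8–14 the 2nd, 15–21 the 3rd, 22–28 the 4th, 29–31 the 5th.
2 is in the range for the 1st.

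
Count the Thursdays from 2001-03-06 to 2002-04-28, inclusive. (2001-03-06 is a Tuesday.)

60

2001-03-06 is a Tuesday; the first Thursday on or after it is 2001-03-08 (2 days later).
From 2001-03-08 to 2002-04-28: 298 + 118 = 416 days (rest of 2001, to 2002-04-28 in 2002).
416 ÷ 7 = 59 full weeks with remainder 3, so 59 more Thursdays after the first → 60.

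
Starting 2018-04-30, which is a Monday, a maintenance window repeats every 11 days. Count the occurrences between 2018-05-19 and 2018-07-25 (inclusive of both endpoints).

6

Occurrences land 11·i days after 2018-04-30 for i = 0, 1, 2, …
2018-05-19 is 19 days after the start; 19 ÷ 11 = 1 remainder 8; since the remainder is 8, round up to i = 2. First occurrence in the window: #3 on 2018-05-22 (2×11 = 22 days in).
2018-07-25 is 86 days after the start; 86 ÷ 11 = 7 remainder 9. Last occurrence in the window: #8 on 2018-07-16.
Occurrences #3 through #8: 6 in total.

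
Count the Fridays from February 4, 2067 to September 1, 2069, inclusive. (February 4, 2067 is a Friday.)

February 4, 2067 is a Friday; the first Friday on or after it is February 4, 2067.
From February 4, 2067 to September 1, 2069: 330 + 366 + 244 = 940 days (rest of 2067, 2068, to September 1, 2069 in 2069).
940 ÷ 7 = 134 full weeks with remainder 2, so 134 more Fridays after the first → 135.

135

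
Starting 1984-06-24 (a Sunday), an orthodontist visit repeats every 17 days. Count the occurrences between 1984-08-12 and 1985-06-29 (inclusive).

Occurrences land 17·i days after 1984-06-24 for i = 0, 1, 2, …
1984-08-12 is 49 days after the start; 49 ÷ 17 = 2 remainder 15; since the remainder is 15, round up to i = 3. First occurrence in the window: #4 on 1984-08-14 (3×17 = 51 days in).
1985-06-29 is 370 days after the start; 370 ÷ 17 = 21 remainder 13. Last occurrence in the window: #22 on 1985-06-16.
Occurrences #4 through #22: 19 in total.

19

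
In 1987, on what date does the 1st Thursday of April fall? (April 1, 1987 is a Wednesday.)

April 1987 begins on a Wednesday, so the first Thursday is April 2 (1 day later).

April 2, 1987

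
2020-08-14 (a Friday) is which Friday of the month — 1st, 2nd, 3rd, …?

Day 14 falls in week ⌈14/7⌉ of the month.
Days 1–7 hold the 1st Friday, 8–14 the 2nd, 15–21 the 3rd, 22–28 the 4th, 29–31 the 5th.
14 is in the range for the 2nd.

2nd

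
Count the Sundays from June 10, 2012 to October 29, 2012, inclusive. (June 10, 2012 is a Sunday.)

21

June 10, 2012 is a Sunday; the first Sunday on or after it is June 10, 2012.
From June 10, 2012 to October 29, 2012: 20 + 31 + 31 + 30 + 29 = 141 days (rest of June, July, August, September, October).
141 ÷ 7 = 20 full weeks with remainder 1, so 20 more Sundays after the first → 21.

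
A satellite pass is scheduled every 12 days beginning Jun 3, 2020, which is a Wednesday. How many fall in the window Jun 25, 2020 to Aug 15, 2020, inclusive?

5

Occurrences land 12·i days after Jun 3, 2020 for i = 0, 1, 2, …
Jun 25, 2020 is 22 days after the start; 22 ÷ 12 = 1 remainder 10; since the remainder is 10, round up to i = 2. First occurrence in the window: #3 on Jun 27, 2020 (2×12 = 24 days in).
Aug 15, 2020 is 73 days after the start; 73 ÷ 12 = 6 remainder 1. Last occurrence in the window: #7 on Aug 14, 2020.
Occurrences #3 through #7: 5 in total.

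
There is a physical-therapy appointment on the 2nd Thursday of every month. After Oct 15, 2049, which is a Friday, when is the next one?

Nov 11, 2049

Oct 2049 starts on a Friday; its first Thursday is the 7th, so the 2nd Thursday is the 14th — Oct 14, 2049.
That is not after Oct 15, 2049, so look at Nov 2049.
Nov 2049 starts on a Monday; its first Thursday is the 4th, so the 2nd Thursday is the 11th — Nov 11, 2049.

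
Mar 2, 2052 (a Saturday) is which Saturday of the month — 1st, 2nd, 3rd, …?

Day 2 falls in week ⌈2/7⌉ of the month.
Days 1–7 hold the 1st Saturday, 8–14 the 2nd, 15–21 the 3rd, 22–28 the 4th, 29–31 the 5th.
2 is in the range for the 1st.

1st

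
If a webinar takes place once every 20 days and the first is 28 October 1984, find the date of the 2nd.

The 2nd occurrence is 1 interval after the first: 1 × 20 = 20 days after 28 October 1984.
October has 31 days — 3 days to the end of October leaves 17.
17 days into November → 17 November 1984.

17 November 1984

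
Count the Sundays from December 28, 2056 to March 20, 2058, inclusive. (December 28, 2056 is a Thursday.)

December 28, 2056 is a Thursday; the first Sunday on or after it is December 31, 2056 (3 days later).
From December 31, 2056 to March 20, 2058: 0 + 365 + 79 = 444 days (rest of 2056, 2057, to March 20, 2058 in 2058).
444 ÷ 7 = 63 full weeks with remainder 3, so 63 more Sundays after the first → 64.

64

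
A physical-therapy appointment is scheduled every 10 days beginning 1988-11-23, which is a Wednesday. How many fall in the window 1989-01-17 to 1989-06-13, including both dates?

15

Occurrences land 10·i days after 1988-11-23 for i = 0, 1, 2, …
1989-01-17 is 55 days after the start; 55 ÷ 10 = 5 remainder 5; since the remainder is 5, round up to i = 6. First occurrence in the window: #7 on 1989-01-22 (6×10 = 60 days in).
1989-06-13 is 202 days after the start; 202 ÷ 10 = 20 remainder 2. Last occurrence in the window: #21 on 1989-06-11.
Occurrences #7 through #21: 15 in total.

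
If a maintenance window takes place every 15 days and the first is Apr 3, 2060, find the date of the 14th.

The 14th occurrence is 13 intervals after the first: 13 × 15 = 195 days after Apr 3, 2060.
Apr has 30 days — 27 days to the end of Apr leaves 168.
May has 31 days (137 left).
Jun has 30 days (107 left).
Jul has 31 days (76 left).
Aug has 31 days (45 left).
Sep has 30 days (15 left).
15 days into Oct → Oct 15, 2060.

Oct 15, 2060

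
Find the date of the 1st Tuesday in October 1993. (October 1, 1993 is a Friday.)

October 1993 begins on a Friday, so the first Tuesday is October 5 (4 days later).

October 5, 1993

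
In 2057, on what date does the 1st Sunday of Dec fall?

The first Sunday of Dec 2057 is Dec 2.

Dec 2, 2057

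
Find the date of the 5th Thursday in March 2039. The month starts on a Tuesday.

March 2039 begins on a Tuesday, so the first Thursday is March 3 (2 days later).
The 5th Thursday is 4 weeks later: 3 + 28 = 31.

March 31, 2039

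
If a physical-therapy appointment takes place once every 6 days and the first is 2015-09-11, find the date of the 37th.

The 37th occurrence is 36 intervals after the first: 36 × 6 = 216 days after 2015-09-11.
September has 30 days — 19 days to the end of September leaves 197.
October has 31 days (166 left).
November has 30 days (136 left).
December has 31 days (105 left).
January has 31 days (74 left).
February has 29 days (45 left).
March has 31 days (14 left).
14 days into April → 2016-04-14.

2016-04-14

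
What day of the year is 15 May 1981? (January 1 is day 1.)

Days in months before May: 31 + 28 + 31 + 30 = 120.
Plus 15 days into May → day 135.

135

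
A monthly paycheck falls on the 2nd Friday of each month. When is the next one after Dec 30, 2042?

Jan 9, 2043

Dec 2042 starts on a Monday; its first Friday is the 5th, so the 2nd Friday is the 12th — Dec 12, 2042.
That is not after Dec 30, 2042, so look at Jan 2043.
Jan 2043 starts on a Thursday; its first Friday is the 2nd, so the 2nd Friday is the 9th — Jan 9, 2043.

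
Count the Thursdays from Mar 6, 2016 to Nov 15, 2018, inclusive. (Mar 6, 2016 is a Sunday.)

Mar 6, 2016 is a Sunday; the first Thursday on or after it is Mar 10, 2016 (4 days later).
From Mar 10, 2016 to Nov 15, 2018: 296 + 365 + 319 = 980 days (rest of 2016, 2017, to Nov 15, 2018 in 2018).
980 ÷ 7 = 140 full weeks with remainder 0, so 140 more Thursdays after the first → 141.

141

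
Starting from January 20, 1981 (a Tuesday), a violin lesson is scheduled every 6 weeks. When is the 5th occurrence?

July 7, 1981

The 5th occurrence is 4 intervals after the first: 4 × 42 = 168 days after January 20, 1981.
January has 31 days — 11 days to the end of January leaves 157.
February has 28 days (129 left).
March has 31 days (98 left).
April has 30 days (68 left).
May has 31 days (37 left).
June has 30 days (7 left).
7 days into July → July 7, 1981.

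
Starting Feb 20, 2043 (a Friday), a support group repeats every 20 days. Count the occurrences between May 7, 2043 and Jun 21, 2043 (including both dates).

Occurrences land 20·i days after Feb 20, 2043 for i = 0, 1, 2, …
May 7, 2043 is 76 days after the start; 76 ÷ 20 = 3 remainder 16; since the remainder is 16, round up to i = 4. First occurrence in the window: #5 on May 11, 2043 (4×20 = 80 days in).
Jun 21, 2043 is 121 days after the start; 121 ÷ 20 = 6 remainder 1. Last occurrence in the window: #7 on Jun 20, 2043.
Occurrences #5 through #7: 3 in total.

3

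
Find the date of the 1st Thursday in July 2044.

July 2044 begins on a Friday, so the first Thursday is July 7 (6 days later).

2044-07-07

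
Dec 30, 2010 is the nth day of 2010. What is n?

Days in months before Dec: 31 + 28 + 31 + 30 + 31 + 30 + 31 + 31 + 30 + 31 + 30 = 334.
Plus 30 days into Dec → day 364.

364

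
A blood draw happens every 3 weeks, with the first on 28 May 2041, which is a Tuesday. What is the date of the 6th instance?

The 6th occurrence is 5 intervals after the first: 5 × 21 = 105 days after 28 May 2041.
May has 31 days — 3 days to the end of May leaves 102.
June has 30 days (72 left).
July has 31 days (41 left).
August has 31 days (10 left).
10 days into September → 10 September 2041.

10 September 2041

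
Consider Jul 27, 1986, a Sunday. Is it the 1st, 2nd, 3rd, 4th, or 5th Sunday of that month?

Day 27 falls in week ⌈27/7⌉ of the month.
Days 1–7 hold the 1st Sunday, 8–14 the 2nd, 15–21 the 3rd, 22–28 the 4th, 29–31 the 5th.
27 is in the range for the 4th.

4th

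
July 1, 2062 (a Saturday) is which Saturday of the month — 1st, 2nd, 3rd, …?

Day 1 falls in week ⌈1/7⌉ of the month.
Days 1–7 hold the 1st Saturday, 8–14 the 2nd, 15–21 the 3rd, 22–28 the 4th, 29–31 the 5th.
1 is in the range for the 1st.

1st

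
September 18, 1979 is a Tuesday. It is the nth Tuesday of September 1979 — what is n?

Day 18 falls in week ⌈18/7⌉ of the month.
Days 1–7 hold the 1st Tuesday, 8–14 the 2nd, 15–21 the 3rd, 22–28 the 4th, 29–31 the 5th.
18 is in the range for the 3rd.

3rd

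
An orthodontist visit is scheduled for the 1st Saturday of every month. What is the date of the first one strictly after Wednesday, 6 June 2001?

June 2001 starts on a Friday, so its 1st Saturday is 2 June 2001 (1 day in).
That is not after 6 June 2001, so look at July 2001.
July 2001 starts on a Sunday, so its 1st Saturday is 7 July 2001 (6 days in).

7 July 2001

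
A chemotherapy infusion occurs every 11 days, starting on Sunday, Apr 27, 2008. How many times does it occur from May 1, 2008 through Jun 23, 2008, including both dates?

5

Occurrences land 11·i days after Apr 27, 2008 for i = 0, 1, 2, …
May 1, 2008 is 4 days after the start; 4 ÷ 11 = 0 remainder 4; since the remainder is 4, round up to i = 1. First occurrence in the window: #2 on May 8, 2008 (1×11 = 11 days in).
Jun 23, 2008 is 57 days after the start; 57 ÷ 11 = 5 remainder 2. Last occurrence in the window: #6 on Jun 21, 2008.
Occurrences #2 through #6: 5 in total.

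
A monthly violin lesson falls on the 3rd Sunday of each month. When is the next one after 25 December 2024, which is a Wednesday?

19 January 2025

December 2024 starts on a Sunday; its first Sunday is the 1st, so the 3rd Sunday is the 15th — 15 December 2024.
That is not after 25 December 2024, so look at January 2025.
January 2025 starts on a Wednesday; its first Sunday is the 5th, so the 3rd Sunday is the 19th — 19 January 2025.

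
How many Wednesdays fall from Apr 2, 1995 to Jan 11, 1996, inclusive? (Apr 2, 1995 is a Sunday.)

Apr 2, 1995 is a Sunday; the first Wednesday on or after it is Apr 5, 1995 (3 days later).
From Apr 5, 1995 to Jan 11, 1996: 25 + 31 + 30 + 31 + 31 + 30 + 31 + 30 + 31 + 11 = 281 days (rest of Apr, May, Jun, Jul, Aug, Sep, Oct, Nov, Dec, Jan).
281 ÷ 7 = 40 full weeks with remainder 1, so 40 more Wednesdays after the first → 41.

41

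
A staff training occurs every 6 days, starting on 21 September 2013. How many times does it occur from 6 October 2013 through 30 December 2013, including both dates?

14

Occurrences land 6·i days after 21 September 2013 for i = 0, 1, 2, …
6 October 2013 is 15 days after the start; 15 ÷ 6 = 2 remainder 3; since the remainder is 3, round up to i = 3. First occurrence in the window: #4 on 9 October 2013 (3×6 = 18 days in).
30 December 2013 is 100 days after the start; 100 ÷ 6 = 16 remainder 4. Last occurrence in the window: #17 on 26 December 2013.
Occurrences #4 through #17: 14 in total.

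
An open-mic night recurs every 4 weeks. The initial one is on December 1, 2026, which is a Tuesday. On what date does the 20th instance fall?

The 20th occurrence is 19 intervals after the first: 19 × 28 = 532 days after December 1, 2026.
December has 31 days — 30 days to the end of December leaves 502.
2027 has 365 days (137 left).
January has 31 days (106 left).
February has 29 days (77 left).
March has 31 days (46 left).
April has 30 days (16 left).
16 days into May → May 16, 2028.

May 16, 2028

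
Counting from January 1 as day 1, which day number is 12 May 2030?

Days in months before May: 31 + 28 + 31 + 30 = 120.
Plus 12 days into May → day 132.

132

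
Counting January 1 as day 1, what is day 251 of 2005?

January has 31 days (251 − 31 = 220 remain).
February has 28 days (220 − 28 = 192 remain).
March has 31 days (192 − 31 = 161 remain).
April has 30 days (161 − 30 = 131 remain).
May has 31 days (131 − 31 = 100 remain).
June has 30 days (100 − 30 = 70 remain).
July has 31 days (70 − 31 = 39 remain).
August has 31 days (39 − 31 = 8 remain).
8 into September → September 8.

2005-09-08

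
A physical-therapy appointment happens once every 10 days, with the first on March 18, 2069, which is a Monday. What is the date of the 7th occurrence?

May 17, 2069

The 7th occurrence is 6 intervals after the first: 6 × 10 = 60 days after March 18, 2069.
March has 31 days — 13 days to the end of March leaves 47.
April has 30 days (17 left).
17 days into May → May 17, 2069.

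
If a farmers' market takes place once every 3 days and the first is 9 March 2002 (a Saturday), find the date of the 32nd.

10 June 2002

The 32nd occurrence is 31 intervals after the first: 31 × 3 = 93 days after 9 March 2002.
March has 31 days — 22 days to the end of March leaves 71.
April has 30 days (41 left).
May has 31 days (10 left).
10 days into June → 10 June 2002.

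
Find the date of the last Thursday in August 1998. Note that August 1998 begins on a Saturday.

August 1998 begins on a Saturday, so the first Thursday is August 6 (5 days later).
August 1998 has 31 days. Adding weeks: 6, 13, 20, 27 — the last one ≤ 31 is the 27th.

27 August 1998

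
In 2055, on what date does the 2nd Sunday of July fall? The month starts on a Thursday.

July 2055 begins on a Thursday, so the first Sunday is July 4 (3 days later).
The 2nd Sunday is 1 weeks later: 4 + 7 = 11.

July 11, 2055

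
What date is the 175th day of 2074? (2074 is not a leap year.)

June 24, 2074

January has 31 days (175 − 31 = 144 remain).
February has 28 days (144 − 28 = 116 remain).
March has 31 days (116 − 31 = 85 remain).
April has 30 days (85 − 30 = 55 remain).
May has 31 days (55 − 31 = 24 remain).
24 into June → June 24.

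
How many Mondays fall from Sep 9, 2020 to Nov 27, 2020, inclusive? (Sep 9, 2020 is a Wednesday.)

Sep 9, 2020 is a Wednesday; the first Monday on or after it is Sep 14, 2020 (5 days later).
From Sep 14, 2020 to Nov 27, 2020: 16 + 31 + 27 = 74 days (rest of Sep, Oct, Nov).
74 ÷ 7 = 10 full weeks with remainder 4, so 10 more Mondays after the first → 11.

11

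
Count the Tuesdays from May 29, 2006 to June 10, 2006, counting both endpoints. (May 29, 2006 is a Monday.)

May 29, 2006 is a Monday; the first Tuesday on or after it is May 30, 2006 (1 day later).
From May 30, 2006 to June 10, 2006: 1 + 10 = 11 days (rest of May, June).
11 ÷ 7 = 1 full weeks with remainder 4, so 1 more Tuesdays after the first → 2.

2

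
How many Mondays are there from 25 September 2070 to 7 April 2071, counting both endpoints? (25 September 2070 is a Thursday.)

28

25 September 2070 is a Thursday; the first Monday on or after it is 29 September 2070 (4 days later).
From 29 September 2070 to 7 April 2071: 1 + 31 + 30 + 31 + 31 + 28 + 31 + 7 = 190 days (rest of September, October, November, December, January, February, March, April).
190 ÷ 7 = 27 full weeks with remainder 1, so 27 more Mondays after the first → 28.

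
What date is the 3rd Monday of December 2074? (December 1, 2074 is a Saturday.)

17 December 2074

December 2074 begins on a Saturday, so the first Monday is December 3 (2 days later).
The 3rd Monday is 2 weeks later: 3 + 14 = 17.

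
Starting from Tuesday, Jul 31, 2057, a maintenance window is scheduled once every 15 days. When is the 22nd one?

The 22nd occurrence is 21 intervals after the first: 21 × 15 = 315 days after Jul 31, 2057.
Jul has 31 days — 0 days to the end of Jul leaves 315.
Aug has 31 days (284 left).
Sep has 30 days (254 left).
Oct has 31 days (223 left).
Nov has 30 days (193 left).
Dec has 31 days (162 left).
Jan has 31 days (131 left).
Feb has 28 days (103 left).
Mar has 31 days (72 left).
Apr has 30 days (42 left).
May has 31 days (11 left).
11 days into Jun → Jun 11, 2058.

Jun 11, 2058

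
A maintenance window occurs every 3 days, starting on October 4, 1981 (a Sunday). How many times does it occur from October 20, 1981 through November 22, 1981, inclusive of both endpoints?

Occurrences land 3·i days after October 4, 1981 for i = 0, 1, 2, …
October 20, 1981 is 16 days after the start; 16 ÷ 3 = 5 remainder 1; since the remainder is 1, round up to i = 6. First occurrence in the window: #7 on October 22, 1981 (6×3 = 18 days in).
November 22, 1981 is 49 days after the start; 49 ÷ 3 = 16 remainder 1. Last occurrence in the window: #17 on November 21, 1981.
Occurrences #7 through #17: 11 in total.

11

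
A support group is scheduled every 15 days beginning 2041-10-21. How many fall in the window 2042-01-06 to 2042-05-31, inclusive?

9

Occurrences land 15·i days after 2041-10-21 for i = 0, 1, 2, …
2042-01-06 is 77 days after the start; 77 ÷ 15 = 5 remainder 2; since the remainder is 2, round up to i = 6. First occurrence in the window: #7 on 2042-01-19 (6×15 = 90 days in).
2042-05-31 is 222 days after the start; 222 ÷ 15 = 14 remainder 12. Last occurrence in the window: #15 on 2042-05-19.
Occurrences #7 through #15: 9 in total.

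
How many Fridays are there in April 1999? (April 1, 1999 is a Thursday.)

5

April 1, 1999 is a Thursday; the first Friday on or after it is April 2, 1999 (1 day later).
From April 2, 1999 to April 30, 1999 is 30 − 2 = 28 days.
28 ÷ 7 = 4 full weeks with remainder 0, so 4 more Fridays after the first → 5.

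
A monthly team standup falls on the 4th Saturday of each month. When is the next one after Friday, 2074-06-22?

2074-06-23

June 2074 starts on a Friday; its first Saturday is the 2nd, so the 4th Saturday is the 23rd — 2074-06-23.
2074-06-23 is after 2074-06-22, so that is the next one.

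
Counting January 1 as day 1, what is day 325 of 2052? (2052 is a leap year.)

January has 31 days (325 − 31 = 294 remain).
February has 29 days (294 − 29 = 265 remain).
March has 31 days (265 − 31 = 234 remain).
April has 30 days (234 − 30 = 204 remain).
May has 31 days (204 − 31 = 173 remain).
June has 30 days (173 − 30 = 143 remain).
July has 31 days (143 − 31 = 112 remain).
August has 31 days (112 − 31 = 81 remain).
September has 30 days (81 − 30 = 51 remain).
October has 31 days (51 − 31 = 20 remain).
20 into November → November 20.

November 20, 2052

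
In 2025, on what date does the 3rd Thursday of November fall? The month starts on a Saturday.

20 November 2025

November 2025 begins on a Saturday, so the first Thursday is November 6 (5 days later).
The 3rd Thursday is 2 weeks later: 6 + 14 = 20.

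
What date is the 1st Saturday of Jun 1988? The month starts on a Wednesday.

Jun 4, 1988

Jun 1988 begins on a Wednesday, so the first Saturday is Jun 4 (3 days later).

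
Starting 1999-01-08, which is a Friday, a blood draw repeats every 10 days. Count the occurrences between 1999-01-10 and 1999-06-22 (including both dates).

Occurrences land 10·i days after 1999-01-08 for i = 0, 1, 2, …
1999-01-10 is 2 days after the start; 2 ÷ 10 = 0 remainder 2; since the remainder is 2, round up to i = 1. First occurrence in the window: #2 on 1999-01-18 (1×10 = 10 days in).
1999-06-22 is 165 days after the start; 165 ÷ 10 = 16 remainder 5. Last occurrence in the window: #17 on 1999-06-17.
Occurrences #2 through #17: 16 in total.

16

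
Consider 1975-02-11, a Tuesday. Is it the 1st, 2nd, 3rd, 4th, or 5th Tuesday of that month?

2nd

Day 11 falls in week ⌈11/7⌉ of the month.
Days 1–7 hold the 1st Tuesday, 8–14 the 2nd, 15–21 the 3rd, 22–28 the 4th, 29–31 the 5th.
11 is in the range for the 2nd.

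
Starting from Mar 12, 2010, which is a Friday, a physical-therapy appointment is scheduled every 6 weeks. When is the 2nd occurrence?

Apr 23, 2010

The 2nd occurrence is 1 interval after the first: 1 × 42 = 42 days after Mar 12, 2010.
Mar has 31 days — 19 days to the end of Mar leaves 23.
23 days into Apr → Apr 23, 2010.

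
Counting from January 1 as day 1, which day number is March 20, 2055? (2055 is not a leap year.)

Days in months before March: 31 + 28 = 59.
Plus 20 days into March → day 79.

79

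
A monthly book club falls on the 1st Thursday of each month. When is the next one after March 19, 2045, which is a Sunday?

April 6, 2045

March 2045 starts on a Wednesday, so its 1st Thursday is March 2, 2045 (1 day in).
That is not after March 19, 2045, so look at April 2045.
April 2045 starts on a Saturday, so its 1st Thursday is April 6, 2045 (5 days in).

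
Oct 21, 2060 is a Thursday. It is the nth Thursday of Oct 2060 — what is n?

3rd

Day 21 falls in week ⌈21/7⌉ of the month.
Days 1–7 hold the 1st Thursday, 8–14 the 2nd, 15–21 the 3rd, 22–28 the 4th, 29–31 the 5th.
21 is in the range for the 3rd.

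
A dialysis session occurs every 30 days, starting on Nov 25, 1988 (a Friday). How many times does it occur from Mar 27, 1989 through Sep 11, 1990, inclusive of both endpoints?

Occurrences land 30·i days after Nov 25, 1988 for i = 0, 1, 2, …
Mar 27, 1989 is 122 days after the start; 122 ÷ 30 = 4 remainder 2; since the remainder is 2, round up to i = 5. First occurrence in the window: #6 on Apr 24, 1989 (5×30 = 150 days in).
Sep 11, 1990 is 655 days after the start; 655 ÷ 30 = 21 remainder 25. Last occurrence in the window: #22 on Aug 17, 1990.
Occurrences #6 through #22: 17 in total.

17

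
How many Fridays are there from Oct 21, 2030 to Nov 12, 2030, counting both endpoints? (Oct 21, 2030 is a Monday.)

Oct 21, 2030 is a Monday; the first Friday on or after it is Oct 25, 2030 (4 days later).
From Oct 25, 2030 to Nov 12, 2030: 6 + 12 = 18 days (rest of Oct, Nov).
18 ÷ 7 = 2 full weeks with remainder 4, so 2 more Fridays after the first → 3.

3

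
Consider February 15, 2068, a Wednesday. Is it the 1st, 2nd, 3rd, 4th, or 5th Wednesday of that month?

Day 15 falls in week ⌈15/7⌉ of the month.
Days 1–7 hold the 1st Wednesday, 8–14 the 2nd, 15–21 the 3rd, 22–28 the 4th, 29–31 the 5th.
15 is in the range for the 3rd.

3rd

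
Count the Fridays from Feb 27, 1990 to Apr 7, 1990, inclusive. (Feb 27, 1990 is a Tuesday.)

Feb 27, 1990 is a Tuesday; the first Friday on or after it is Mar 2, 1990 (3 days later).
From Mar 2, 1990 to Apr 7, 1990: 29 + 7 = 36 days (rest of Mar, Apr).
36 ÷ 7 = 5 full weeks with remainder 1, so 5 more Fridays after the first → 6.

6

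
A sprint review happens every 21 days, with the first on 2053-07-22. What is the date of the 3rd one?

2053-09-02

The 3rd occurrence is 2 intervals after the first: 2 × 21 = 42 days after 2053-07-22.
July has 31 days — 9 days to the end of July leaves 33.
August has 31 days (2 left).
2 days into September → 2053-09-02.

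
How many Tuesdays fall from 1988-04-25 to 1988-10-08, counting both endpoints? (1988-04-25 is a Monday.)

1988-04-25 is a Monday; the first Tuesday on or after it is 1988-04-26 (1 day later).
From 1988-04-26 to 1988-10-08: 4 + 31 + 30 + 31 + 31 + 30 + 8 = 165 days (rest of April, May, June, July, August, September, October).
165 ÷ 7 = 23 full weeks with remainder 4, so 23 more Tuesdays after the first → 24.

24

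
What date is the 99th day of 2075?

April 9, 2075

January has 31 days (99 − 31 = 68 remain).
February has 28 days (68 − 28 = 40 remain).
March has 31 days (40 − 31 = 9 remain).
9 into April → April 9.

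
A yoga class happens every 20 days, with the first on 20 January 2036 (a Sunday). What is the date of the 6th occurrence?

29 April 2036

The 6th occurrence is 5 intervals after the first: 5 × 20 = 100 days after 20 January 2036.
January has 31 days — 11 days to the end of January leaves 89.
February has 29 days (60 left).
March has 31 days (29 left).
29 days into April → 29 April 2036.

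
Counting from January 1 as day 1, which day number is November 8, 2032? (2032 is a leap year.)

313

Days in months before November: 31 + 29 + 31 + 30 + 31 + 30 + 31 + 31 + 30 + 31 = 305.
Plus 8 days into November → day 313.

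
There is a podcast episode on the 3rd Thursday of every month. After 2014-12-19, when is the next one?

2015-01-15

December 2014 starts on a Monday; its first Thursday is the 4th, so the 3rd Thursday is the 18th — 2014-12-18.
That is not after 2014-12-19, so look at January 2015.
January 2015 starts on a Thursday; its first Thursday is the 1st, so the 3rd Thursday is the 15th — 2015-01-15.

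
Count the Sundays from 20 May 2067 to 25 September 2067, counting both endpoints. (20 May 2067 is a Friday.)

20 May 2067 is a Friday; the first Sunday on or after it is 22 May 2067 (2 days later).
From 22 May 2067 to 25 September 2067: 9 + 30 + 31 + 31 + 25 = 126 days (rest of May, June, July, August, September).
126 ÷ 7 = 18 full weeks with remainder 0, so 18 more Sundays after the first → 19.

19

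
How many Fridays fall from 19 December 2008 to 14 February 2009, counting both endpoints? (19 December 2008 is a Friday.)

9

19 December 2008 is a Friday; the first Friday on or after it is 19 December 2008.
From 19 December 2008 to 14 February 2009: 12 + 31 + 14 = 57 days (rest of December, January, February).
57 ÷ 7 = 8 full weeks with remainder 1, so 8 more Fridays after the first → 9.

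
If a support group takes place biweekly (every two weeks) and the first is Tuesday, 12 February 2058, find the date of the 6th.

The 6th occurrence is 5 intervals after the first: 5 × 14 = 70 days after 12 February 2058.
February has 28 days — 16 days to the end of February leaves 54.
March has 31 days (23 left).
23 days into April → 23 April 2058.

23 April 2058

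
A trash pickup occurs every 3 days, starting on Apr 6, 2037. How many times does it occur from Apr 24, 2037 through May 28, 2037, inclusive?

12

Occurrences land 3·i days after Apr 6, 2037 for i = 0, 1, 2, …
Apr 24, 2037 is 18 days after the start; 18 ÷ 3 = 6 remainder 0. First occurrence in the window: #7 on Apr 24, 2037 (6×3 = 18 days in).
May 28, 2037 is 52 days after the start; 52 ÷ 3 = 17 remainder 1. Last occurrence in the window: #18 on May 27, 2037.
Occurrences #7 through #18: 12 in total.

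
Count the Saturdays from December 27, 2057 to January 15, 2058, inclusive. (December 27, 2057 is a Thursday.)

3

December 27, 2057 is a Thursday; the first Saturday on or after it is December 29, 2057 (2 days later).
From December 29, 2057 to January 15, 2058: 2 + 15 = 17 days (rest of December, January).
17 ÷ 7 = 2 full weeks with remainder 3, so 2 more Saturdays after the first → 3.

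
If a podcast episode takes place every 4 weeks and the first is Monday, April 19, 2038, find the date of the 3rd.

The 3rd occurrence is 2 intervals after the first: 2 × 28 = 56 days after April 19, 2038.
April has 30 days — 11 days to the end of April leaves 45.
May has 31 days (14 left).
14 days into June → June 14, 2038.

June 14, 2038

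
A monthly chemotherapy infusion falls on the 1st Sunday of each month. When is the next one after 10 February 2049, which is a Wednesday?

7 March 2049

February 2049 starts on a Monday, so its 1st Sunday is 7 February 2049 (6 days in).
That is not after 10 February 2049, so look at March 2049.
March 2049 starts on a Monday, so its 1st Sunday is 7 March 2049 (6 days in).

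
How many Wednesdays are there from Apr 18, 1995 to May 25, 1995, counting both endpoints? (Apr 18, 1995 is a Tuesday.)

6

Apr 18, 1995 is a Tuesday; the first Wednesday on or after it is Apr 19, 1995 (1 day later).
From Apr 19, 1995 to May 25, 1995: 11 + 25 = 36 days (rest of Apr, May).
36 ÷ 7 = 5 full weeks with remainder 1, so 5 more Wednesdays after the first → 6.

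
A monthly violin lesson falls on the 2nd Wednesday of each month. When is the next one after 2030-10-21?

2030-11-13

October 2030 starts on a Tuesday; its first Wednesday is the 2nd, so the 2nd Wednesday is the 9th — 2030-10-09.
That is not after 2030-10-21, so look at November 2030.
November 2030 starts on a Friday; its first Wednesday is the 6th, so the 2nd Wednesday is the 13th — 2030-11-13.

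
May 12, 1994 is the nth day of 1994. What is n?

Days in months before May: 31 + 28 + 31 + 30 = 120.
Plus 12 days into May → day 132.

132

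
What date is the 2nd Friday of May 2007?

May 2007 begins on a Tuesday, so the first Friday is May 4 (3 days later).
The 2nd Friday is 1 weeks later: 4 + 7 = 11.

2007-05-11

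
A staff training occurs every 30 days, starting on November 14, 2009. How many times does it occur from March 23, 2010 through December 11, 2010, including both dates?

9

Occurrences land 30·i days after November 14, 2009 for i = 0, 1, 2, …
March 23, 2010 is 129 days after the start; 129 ÷ 30 = 4 remainder 9; since the remainder is 9, round up to i = 5. First occurrence in the window: #6 on April 13, 2010 (5×30 = 150 days in).
December 11, 2010 is 392 days after the start; 392 ÷ 30 = 13 remainder 2. Last occurrence in the window: #14 on December 9, 2010.
Occurrences #6 through #14: 9 in total.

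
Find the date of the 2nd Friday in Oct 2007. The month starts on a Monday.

Oct 12, 2007

Oct 2007 begins on a Monday, so the first Friday is Oct 5 (4 days later).
The 2nd Friday is 1 weeks later: 5 + 7 = 12.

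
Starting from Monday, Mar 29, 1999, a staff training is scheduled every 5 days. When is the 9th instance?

The 9th occurrence is 8 intervals after the first: 8 × 5 = 40 days after Mar 29, 1999.
Mar has 31 days — 2 days to the end of Mar leaves 38.
Apr has 30 days (8 left).
8 days into May → May 8, 1999.

May 8, 1999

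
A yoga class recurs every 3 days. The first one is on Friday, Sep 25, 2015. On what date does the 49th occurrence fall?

Feb 16, 2016

The 49th occurrence is 48 intervals after the first: 48 × 3 = 144 days after Sep 25, 2015.
Sep has 30 days — 5 days to the end of Sep leaves 139.
Oct has 31 days (108 left).
Nov has 30 days (78 left).
Dec has 31 days (47 left).
Jan has 31 days (16 left).
16 days into Feb → Feb 16, 2016.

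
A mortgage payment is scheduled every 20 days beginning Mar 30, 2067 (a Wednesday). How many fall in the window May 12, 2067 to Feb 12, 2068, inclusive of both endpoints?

Occurrences land 20·i days after Mar 30, 2067 for i = 0, 1, 2, …
May 12, 2067 is 43 days after the start; 43 ÷ 20 = 2 remainder 3; since the remainder is 3, round up to i = 3. First occurrence in the window: #4 on May 29, 2067 (3×20 = 60 days in).
Feb 12, 2068 is 319 days after the start; 319 ÷ 20 = 15 remainder 19. Last occurrence in the window: #16 on Jan 24, 2068.
Occurrences #4 through #16: 13 in total.

13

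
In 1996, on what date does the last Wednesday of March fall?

The first Wednesday of March 1996 is March 6.
March 1996 has 31 days. Adding weeks: 6, 13, 20, 27 — the last one ≤ 31 is the 27th.

27 March 1996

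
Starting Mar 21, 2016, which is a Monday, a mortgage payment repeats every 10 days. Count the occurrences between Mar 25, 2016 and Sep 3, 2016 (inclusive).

16

Occurrences land 10·i days after Mar 21, 2016 for i = 0, 1, 2, …
Mar 25, 2016 is 4 days after the start; 4 ÷ 10 = 0 remainder 4; since the remainder is 4, round up to i = 1. First occurrence in the window: #2 on Mar 31, 2016 (1×10 = 10 days in).
Sep 3, 2016 is 166 days after the start; 166 ÷ 10 = 16 remainder 6. Last occurrence in the window: #17 on Aug 28, 2016.
Occurrences #2 through #17: 16 in total.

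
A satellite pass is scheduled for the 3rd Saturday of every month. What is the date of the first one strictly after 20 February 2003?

February 2003 starts on a Saturday; its first Saturday is the 1st, so the 3rd Saturday is the 15th — 15 February 2003.
That is not after 20 February 2003, so look at March 2003.
March 2003 starts on a Saturday; its first Saturday is the 1st, so the 3rd Saturday is the 15th — 15 March 2003.

15 March 2003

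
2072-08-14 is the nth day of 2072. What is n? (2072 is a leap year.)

227

Days in months before August: 31 + 29 + 31 + 30 + 31 + 30 + 31 = 213.
Plus 14 days into August → day 227.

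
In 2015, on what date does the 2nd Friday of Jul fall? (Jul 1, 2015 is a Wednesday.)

Jul 10, 2015

Jul 2015 begins on a Wednesday, so the first Friday is Jul 3 (2 days later).
The 2nd Friday is 1 weeks later: 3 + 7 = 10.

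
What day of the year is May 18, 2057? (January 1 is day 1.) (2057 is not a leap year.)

Days in months before May: 31 + 28 + 31 + 30 = 120.
Plus 18 days into May → day 138.

138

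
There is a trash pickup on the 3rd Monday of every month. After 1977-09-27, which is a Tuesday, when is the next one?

September 1977 starts on a Thursday; its first Monday is the 5th, so the 3rd Monday is the 19th — 1977-09-19.
That is not after 1977-09-27, so look at October 1977.
October 1977 starts on a Saturday; its first Monday is the 3rd, so the 3rd Monday is the 17th — 1977-10-17.

1977-10-17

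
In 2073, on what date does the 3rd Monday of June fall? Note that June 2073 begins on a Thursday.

June 2073 begins on a Thursday, so the first Monday is June 5 (4 days later).
The 3rd Monday is 2 weeks later: 5 + 14 = 19.

19 June 2073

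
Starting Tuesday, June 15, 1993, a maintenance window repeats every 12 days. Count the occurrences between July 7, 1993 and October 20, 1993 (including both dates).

9

Occurrences land 12·i days after June 15, 1993 for i = 0, 1, 2, …
July 7, 1993 is 22 days after the start; 22 ÷ 12 = 1 remainder 10; since the remainder is 10, round up to i = 2. First occurrence in the window: #3 on July 9, 1993 (2×12 = 24 days in).
October 20, 1993 is 127 days after the start; 127 ÷ 12 = 10 remainder 7. Last occurrence in the window: #11 on October 13, 1993.
Occurrences #3 through #11: 9 in total.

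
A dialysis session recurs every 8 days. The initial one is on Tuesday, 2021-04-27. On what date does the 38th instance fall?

2022-02-17

The 38th occurrence is 37 intervals after the first: 37 × 8 = 296 days after 2021-04-27.
April has 30 days — 3 days to the end of April leaves 293.
May has 31 days (262 left).
June has 30 days (232 left).
July has 31 days (201 left).
August has 31 days (170 left).
September has 30 days (140 left).
October has 31 days (109 left).
November has 30 days (79 left).
December has 31 days (48 left).
January has 31 days (17 left).
17 days into February → 2022-02-17.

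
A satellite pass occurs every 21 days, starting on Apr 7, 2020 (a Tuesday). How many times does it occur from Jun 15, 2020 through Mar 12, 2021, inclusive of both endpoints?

Occurrences land 21·i days after Apr 7, 2020 for i = 0, 1, 2, …
Jun 15, 2020 is 69 days after the start; 69 ÷ 21 = 3 remainder 6; since the remainder is 6, round up to i = 4. First occurrence in the window: #5 on Jun 30, 2020 (4×21 = 84 days in).
Mar 12, 2021 is 339 days after the start; 339 ÷ 21 = 16 remainder 3. Last occurrence in the window: #17 on Mar 9, 2021.
Occurrences #5 through #17: 13 in total.

13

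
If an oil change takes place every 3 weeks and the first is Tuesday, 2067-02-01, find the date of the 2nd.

The 2nd occurrence is 1 interval after the first: 1 × 21 = 21 days after 2067-02-01.
21 days later is 2067-02-22.

2067-02-22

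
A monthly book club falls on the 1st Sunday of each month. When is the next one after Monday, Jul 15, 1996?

Jul 1996 starts on a Monday, so its 1st Sunday is Jul 7, 1996 (6 days in).
That is not after Jul 15, 1996, so look at Aug 1996.
Aug 1996 starts on a Thursday, so its 1st Sunday is Aug 4, 1996 (3 days in).

Aug 4, 1996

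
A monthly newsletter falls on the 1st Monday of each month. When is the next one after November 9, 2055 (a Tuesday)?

December 6, 2055

November 2055 starts on a Monday, so its 1st Monday is November 1, 2055.
That is not after November 9, 2055, so look at December 2055.
December 2055 starts on a Wednesday, so its 1st Monday is December 6, 2055 (5 days in).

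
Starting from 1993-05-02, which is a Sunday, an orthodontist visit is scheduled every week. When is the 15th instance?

1993-08-08

The 15th occurrence is 14 intervals after the first: 14 × 7 = 98 days after 1993-05-02.
May has 31 days — 29 days to the end of May leaves 69.
June has 30 days (39 left).
July has 31 days (8 left).
8 days into August → 1993-08-08.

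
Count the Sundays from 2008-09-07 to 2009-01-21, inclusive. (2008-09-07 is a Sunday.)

2008-09-07 is a Sunday; the first Sunday on or after it is 2008-09-07.
From 2008-09-07 to 2009-01-21: 23 + 31 + 30 + 31 + 21 = 136 days (rest of September, October, November, December, January).
136 ÷ 7 = 19 full weeks with remainder 3, so 19 more Sundays after the first → 20.

20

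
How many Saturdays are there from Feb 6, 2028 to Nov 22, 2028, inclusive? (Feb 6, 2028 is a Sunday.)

Feb 6, 2028 is a Sunday; the first Saturday on or after it is Feb 12, 2028 (6 days later).
From Feb 12, 2028 to Nov 22, 2028: 17 + 31 + 30 + 31 + 30 + 31 + 31 + 30 + 31 + 22 = 284 days (rest of Feb, Mar, Apr, May, Jun, Jul, Aug, Sep, Oct, Nov).
284 ÷ 7 = 40 full weeks with remainder 4, so 40 more Saturdays after the first → 41.

41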